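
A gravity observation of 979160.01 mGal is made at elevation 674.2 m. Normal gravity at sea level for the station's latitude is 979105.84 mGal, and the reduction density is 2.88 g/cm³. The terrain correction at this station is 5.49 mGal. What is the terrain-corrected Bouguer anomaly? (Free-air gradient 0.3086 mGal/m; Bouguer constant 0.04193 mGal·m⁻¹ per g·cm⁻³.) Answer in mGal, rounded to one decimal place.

186.3

Free-air correction = 0.3086 × 674.2 = 208.06 mGal
Free-air anomaly = 979160.01 − 979105.84 + (208.06) = 262.23 mGal
Bouguer slab correction = 0.04193 × 2.88 × 674.2 = 81.42 mGal
Simple Bouguer anomaly = 262.23 − (81.42) = 180.81 mGal
Complete Bouguer anomaly = 180.81 + 5.49 = 186.30 mGal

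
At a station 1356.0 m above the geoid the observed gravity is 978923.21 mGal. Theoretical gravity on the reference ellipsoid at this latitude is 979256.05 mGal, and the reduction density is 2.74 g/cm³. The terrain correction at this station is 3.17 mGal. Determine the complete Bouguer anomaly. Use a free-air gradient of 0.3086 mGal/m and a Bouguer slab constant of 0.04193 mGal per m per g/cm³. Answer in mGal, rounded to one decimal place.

-67.0

Free-air correction = 0.3086 × 1356.0 = 418.46 mGal
Free-air anomaly = 978923.21 − 979256.05 + (418.46) = 85.62 mGal
Bouguer slab correction = 0.04193 × 2.74 × 1356.0 = 155.79 mGal
Simple Bouguer anomaly = 85.62 − (155.79) = -70.17 mGal
Complete Bouguer anomaly = -70.17 + 3.17 = -67.00 mGal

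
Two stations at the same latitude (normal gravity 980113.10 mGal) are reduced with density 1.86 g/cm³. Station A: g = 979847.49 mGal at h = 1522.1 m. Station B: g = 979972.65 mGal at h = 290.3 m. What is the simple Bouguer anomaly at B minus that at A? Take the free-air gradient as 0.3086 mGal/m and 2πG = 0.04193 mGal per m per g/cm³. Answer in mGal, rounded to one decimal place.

Δg_SB(A) = 979847.49 − 980113.10 + 0.3086×1522.1 − 0.04193×1.86×1522.1 = 85.40 mGal
Δg_SB(B) = 979972.65 − 980113.10 + 0.3086×290.3 − 0.04193×1.86×290.3 = -73.50 mGal
Difference = -73.50 − (85.40) = -158.90 mGal

-158.9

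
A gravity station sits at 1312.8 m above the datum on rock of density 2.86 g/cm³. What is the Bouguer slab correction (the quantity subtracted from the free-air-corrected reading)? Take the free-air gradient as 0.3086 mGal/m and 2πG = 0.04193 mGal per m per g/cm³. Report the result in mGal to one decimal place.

157.4

Bouguer slab correction = 0.04193 × 2.86 × 1312.8 = 157.4 mGal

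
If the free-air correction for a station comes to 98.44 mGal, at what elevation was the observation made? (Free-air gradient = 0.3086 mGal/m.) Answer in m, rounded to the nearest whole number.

h = 98.44 / 0.3086 = 318.99 m

319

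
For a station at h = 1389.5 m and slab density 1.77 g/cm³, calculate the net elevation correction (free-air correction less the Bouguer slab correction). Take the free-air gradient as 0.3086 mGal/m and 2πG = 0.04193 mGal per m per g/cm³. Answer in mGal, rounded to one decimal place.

Combined gradient = 0.3086 − 0.04193 × 1.77 = 0.2343839 mGal/m
Combined elevation correction = 0.2343839 × 1389.5 = 325.7 mGal

325.7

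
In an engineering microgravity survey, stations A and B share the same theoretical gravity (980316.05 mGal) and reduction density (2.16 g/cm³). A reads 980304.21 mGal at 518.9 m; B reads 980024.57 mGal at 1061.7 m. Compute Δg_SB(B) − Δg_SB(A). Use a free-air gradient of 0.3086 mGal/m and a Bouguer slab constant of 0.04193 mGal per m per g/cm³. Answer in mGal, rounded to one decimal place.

-161.3

Δg_SB(A) = 980304.21 − 980316.05 + 0.3086×518.9 − 0.04193×2.16×518.9 = 101.30 mGal
Δg_SB(B) = 980024.57 − 980316.05 + 0.3086×1061.7 − 0.04193×2.16×1061.7 = -60.00 mGal
Difference = -60.00 − (101.30) = -161.30 mGal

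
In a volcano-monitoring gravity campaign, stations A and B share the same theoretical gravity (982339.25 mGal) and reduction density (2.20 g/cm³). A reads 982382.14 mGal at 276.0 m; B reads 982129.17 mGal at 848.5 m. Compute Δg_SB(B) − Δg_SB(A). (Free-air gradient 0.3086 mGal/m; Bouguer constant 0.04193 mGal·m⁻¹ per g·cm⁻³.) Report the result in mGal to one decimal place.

-129.1

Δg_SB(A) = 982382.14 − 982339.25 + 0.3086×276.0 − 0.04193×2.20×276.0 = 102.60 mGal
Δg_SB(B) = 982129.17 − 982339.25 + 0.3086×848.5 − 0.04193×2.20×848.5 = -26.50 mGal
Difference = -26.50 − (102.60) = -129.10 mGal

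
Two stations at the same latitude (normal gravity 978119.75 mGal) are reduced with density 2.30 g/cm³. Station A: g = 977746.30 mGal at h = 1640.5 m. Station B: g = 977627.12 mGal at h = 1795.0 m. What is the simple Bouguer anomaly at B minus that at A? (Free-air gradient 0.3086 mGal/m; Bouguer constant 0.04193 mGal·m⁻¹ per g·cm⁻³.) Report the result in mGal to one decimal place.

-86.4

Δg_SB(A) = 977746.30 − 978119.75 + 0.3086×1640.5 − 0.04193×2.30×1640.5 = -25.40 mGal
Δg_SB(B) = 977627.12 − 978119.75 + 0.3086×1795.0 − 0.04193×2.30×1795.0 = -111.80 mGal
Difference = -111.80 − (-25.40) = -86.40 mGal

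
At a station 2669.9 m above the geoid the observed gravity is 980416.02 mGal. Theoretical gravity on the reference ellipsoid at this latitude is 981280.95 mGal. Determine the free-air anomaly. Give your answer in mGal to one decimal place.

Free-air correction = 0.3086 × 2669.9 = 823.93 mGal
Free-air anomaly = 980416.02 − 981280.95 + (823.93) = -41.00 mGal

-41.0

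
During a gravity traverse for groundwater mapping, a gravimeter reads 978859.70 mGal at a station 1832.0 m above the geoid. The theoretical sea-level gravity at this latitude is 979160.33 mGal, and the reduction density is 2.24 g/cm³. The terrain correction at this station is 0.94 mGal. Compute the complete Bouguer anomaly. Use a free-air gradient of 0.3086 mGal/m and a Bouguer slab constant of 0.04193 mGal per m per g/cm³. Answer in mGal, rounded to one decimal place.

93.6

Free-air correction = 0.3086 × 1832.0 = 565.36 mGal
Free-air anomaly = 978859.70 − 979160.33 + (565.36) = 264.73 mGal
Bouguer slab correction = 0.04193 × 2.24 × 1832.0 = 172.07 mGal
Simple Bouguer anomaly = 264.73 − (172.07) = 92.66 mGal
Complete Bouguer anomaly = 92.66 + 0.94 = 93.60 mGal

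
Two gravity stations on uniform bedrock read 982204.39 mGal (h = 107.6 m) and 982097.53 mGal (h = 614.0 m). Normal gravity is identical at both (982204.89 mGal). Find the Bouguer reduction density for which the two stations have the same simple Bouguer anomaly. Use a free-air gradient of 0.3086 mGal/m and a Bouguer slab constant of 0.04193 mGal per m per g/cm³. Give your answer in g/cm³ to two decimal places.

2.33

Δg_obs = 982097.53 − 982204.39 = -106.86 mGal over Δh = 614.0 − 107.6 = 506.4 m
Equal Bouguer anomalies ⇒ Δg_obs + (0.3086 − 0.04193ρ)·Δh = 0
0.3086 − 0.04193ρ = −Δg_obs/Δh = 0.21102
ρ = (0.3086 − 0.21102) / 0.04193 = 2.33 g/cm³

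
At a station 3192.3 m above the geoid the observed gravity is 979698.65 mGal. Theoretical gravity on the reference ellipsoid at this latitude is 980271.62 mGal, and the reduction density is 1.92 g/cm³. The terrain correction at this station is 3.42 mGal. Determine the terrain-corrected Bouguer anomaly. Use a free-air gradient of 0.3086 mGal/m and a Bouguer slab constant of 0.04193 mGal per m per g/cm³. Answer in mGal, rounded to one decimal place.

Free-air correction = 0.3086 × 3192.3 = 985.14 mGal
Free-air anomaly = 979698.65 − 980271.62 + (985.14) = 412.17 mGal
Bouguer slab correction = 0.04193 × 1.92 × 3192.3 = 257.00 mGal
Simple Bouguer anomaly = 412.17 − (257.00) = 155.17 mGal
Complete Bouguer anomaly = 155.17 + 3.42 = 158.59 mGal

158.6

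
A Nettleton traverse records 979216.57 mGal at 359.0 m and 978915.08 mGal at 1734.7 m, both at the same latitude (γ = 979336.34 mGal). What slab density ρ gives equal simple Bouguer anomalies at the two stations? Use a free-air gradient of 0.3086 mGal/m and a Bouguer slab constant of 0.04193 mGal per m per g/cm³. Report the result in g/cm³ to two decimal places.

Δg_obs = 978915.08 − 979216.57 = -301.49 mGal over Δh = 1734.7 − 359.0 = 1375.7 m
Equal Bouguer anomalies ⇒ Δg_obs + (0.3086 − 0.04193ρ)·Δh = 0
0.3086 − 0.04193ρ = −Δg_obs/Δh = 0.21915
ρ = (0.3086 − 0.21915) / 0.04193 = 2.13 g/cm³

2.13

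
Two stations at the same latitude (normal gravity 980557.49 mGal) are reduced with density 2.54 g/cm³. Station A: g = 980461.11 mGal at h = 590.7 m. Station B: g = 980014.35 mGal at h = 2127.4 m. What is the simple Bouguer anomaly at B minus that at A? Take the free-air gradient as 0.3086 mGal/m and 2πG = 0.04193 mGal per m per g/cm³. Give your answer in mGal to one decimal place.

-136.2

Δg_SB(A) = 980461.11 − 980557.49 + 0.3086×590.7 − 0.04193×2.54×590.7 = 23.00 mGal
Δg_SB(B) = 980014.35 − 980557.49 + 0.3086×2127.4 − 0.04193×2.54×2127.4 = -113.20 mGal
Difference = -113.20 − (23.00) = -136.20 mGal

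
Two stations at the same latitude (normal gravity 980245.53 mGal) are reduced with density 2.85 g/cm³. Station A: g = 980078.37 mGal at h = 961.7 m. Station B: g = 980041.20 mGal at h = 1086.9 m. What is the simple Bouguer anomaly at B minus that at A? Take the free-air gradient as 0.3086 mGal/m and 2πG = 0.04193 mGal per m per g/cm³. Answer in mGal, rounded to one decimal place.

Δg_SB(A) = 980078.37 − 980245.53 + 0.3086×961.7 − 0.04193×2.85×961.7 = 14.70 mGal
Δg_SB(B) = 980041.20 − 980245.53 + 0.3086×1086.9 − 0.04193×2.85×1086.9 = 1.20 mGal
Difference = 1.20 − (14.70) = -13.50 mGal

-13.5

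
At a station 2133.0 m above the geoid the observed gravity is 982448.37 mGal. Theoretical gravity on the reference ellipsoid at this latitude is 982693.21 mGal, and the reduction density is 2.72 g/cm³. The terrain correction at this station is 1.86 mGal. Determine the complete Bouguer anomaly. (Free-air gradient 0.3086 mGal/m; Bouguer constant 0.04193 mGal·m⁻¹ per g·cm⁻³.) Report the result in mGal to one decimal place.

172.0

Free-air correction = 0.3086 × 2133.0 = 658.24 mGal
Free-air anomaly = 982448.37 − 982693.21 + (658.24) = 413.40 mGal
Bouguer slab correction = 0.04193 × 2.72 × 2133.0 = 243.27 mGal
Simple Bouguer anomaly = 413.40 − (243.27) = 170.13 mGal
Complete Bouguer anomaly = 170.13 + 1.86 = 171.99 mGal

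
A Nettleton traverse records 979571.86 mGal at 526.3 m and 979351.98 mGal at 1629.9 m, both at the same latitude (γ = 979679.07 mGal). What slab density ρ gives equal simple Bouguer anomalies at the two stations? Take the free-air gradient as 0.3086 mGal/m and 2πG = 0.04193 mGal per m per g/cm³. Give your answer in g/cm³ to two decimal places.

2.61

Δg_obs = 979351.98 − 979571.86 = -219.88 mGal over Δh = 1629.9 − 526.3 = 1103.6 m
Equal Bouguer anomalies ⇒ Δg_obs + (0.3086 − 0.04193ρ)·Δh = 0
0.3086 − 0.04193ρ = −Δg_obs/Δh = 0.19924
ρ = (0.3086 − 0.19924) / 0.04193 = 2.61 g/cm³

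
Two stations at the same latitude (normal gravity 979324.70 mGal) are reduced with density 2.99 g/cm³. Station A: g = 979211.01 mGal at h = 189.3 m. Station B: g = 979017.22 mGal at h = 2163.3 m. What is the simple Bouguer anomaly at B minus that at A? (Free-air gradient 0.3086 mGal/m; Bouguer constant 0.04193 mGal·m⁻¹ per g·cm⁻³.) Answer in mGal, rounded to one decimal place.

Δg_SB(A) = 979211.01 − 979324.70 + 0.3086×189.3 − 0.04193×2.99×189.3 = -79.00 mGal
Δg_SB(B) = 979017.22 − 979324.70 + 0.3086×2163.3 − 0.04193×2.99×2163.3 = 88.90 mGal
Difference = 88.90 − (-79.00) = 167.90 mGal

167.9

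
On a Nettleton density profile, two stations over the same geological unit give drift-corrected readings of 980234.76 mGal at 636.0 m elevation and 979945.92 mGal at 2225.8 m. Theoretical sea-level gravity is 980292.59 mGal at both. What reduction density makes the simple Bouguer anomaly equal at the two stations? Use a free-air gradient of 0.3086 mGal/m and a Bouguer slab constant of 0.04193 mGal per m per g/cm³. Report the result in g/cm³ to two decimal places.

3.03

Δg_obs = 979945.92 − 980234.76 = -288.84 mGal over Δh = 2225.8 − 636.0 = 1589.8 m
Equal Bouguer anomalies ⇒ Δg_obs + (0.3086 − 0.04193ρ)·Δh = 0
0.3086 − 0.04193ρ = −Δg_obs/Δh = 0.18168
ρ = (0.3086 − 0.18168) / 0.04193 = 3.03 g/cm³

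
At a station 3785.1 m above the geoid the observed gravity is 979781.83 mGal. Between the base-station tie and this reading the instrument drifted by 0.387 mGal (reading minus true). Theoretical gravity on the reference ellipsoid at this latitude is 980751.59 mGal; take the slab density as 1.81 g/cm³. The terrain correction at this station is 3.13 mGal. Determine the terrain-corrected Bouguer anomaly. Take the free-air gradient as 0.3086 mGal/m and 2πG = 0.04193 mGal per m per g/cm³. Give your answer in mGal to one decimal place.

-86.2

Drift-corrected reading = 979781.83 − (0.387) = 979781.443 mGal
Free-air correction = 0.3086 × 3785.1 = 1168.08 mGal
Free-air anomaly = 979781.443 − 980751.59 + (1168.08) = 197.933 mGal
Bouguer slab correction = 0.04193 × 1.81 × 3785.1 = 287.26 mGal
Simple Bouguer anomaly = 197.933 − (287.26) = -89.327 mGal
Complete Bouguer anomaly = -89.327 + 3.13 = -86.197 mGal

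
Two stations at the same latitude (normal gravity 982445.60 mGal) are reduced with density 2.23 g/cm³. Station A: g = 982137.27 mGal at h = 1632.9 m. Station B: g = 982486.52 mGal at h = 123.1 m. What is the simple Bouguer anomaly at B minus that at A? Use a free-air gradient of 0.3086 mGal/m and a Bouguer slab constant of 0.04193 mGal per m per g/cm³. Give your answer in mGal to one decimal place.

24.5

Δg_SB(A) = 982137.27 − 982445.60 + 0.3086×1632.9 − 0.04193×2.23×1632.9 = 42.90 mGal
Δg_SB(B) = 982486.52 − 982445.60 + 0.3086×123.1 − 0.04193×2.23×123.1 = 67.40 mGal
Difference = 67.40 − (42.90) = 24.50 mGal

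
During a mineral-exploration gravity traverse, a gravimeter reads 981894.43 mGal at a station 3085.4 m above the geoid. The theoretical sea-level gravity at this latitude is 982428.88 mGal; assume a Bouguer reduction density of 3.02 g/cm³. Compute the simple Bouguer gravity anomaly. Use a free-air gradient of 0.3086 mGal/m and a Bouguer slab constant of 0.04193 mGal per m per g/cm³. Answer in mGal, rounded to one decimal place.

Free-air correction = 0.3086 × 3085.4 = 952.15 mGal
Free-air anomaly = 981894.43 − 982428.88 + (952.15) = 417.70 mGal
Bouguer slab correction = 0.04193 × 3.02 × 3085.4 = 390.70 mGal
Simple Bouguer anomaly = 417.70 − (390.70) = 27.00 mGal

27.0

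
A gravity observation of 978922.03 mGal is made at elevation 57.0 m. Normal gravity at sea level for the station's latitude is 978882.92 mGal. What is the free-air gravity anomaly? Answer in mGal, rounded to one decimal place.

56.7

Free-air correction = 0.3086 × 57.0 = 17.59 mGal
Free-air anomaly = 978922.03 − 978882.92 + (17.59) = 56.70 mGal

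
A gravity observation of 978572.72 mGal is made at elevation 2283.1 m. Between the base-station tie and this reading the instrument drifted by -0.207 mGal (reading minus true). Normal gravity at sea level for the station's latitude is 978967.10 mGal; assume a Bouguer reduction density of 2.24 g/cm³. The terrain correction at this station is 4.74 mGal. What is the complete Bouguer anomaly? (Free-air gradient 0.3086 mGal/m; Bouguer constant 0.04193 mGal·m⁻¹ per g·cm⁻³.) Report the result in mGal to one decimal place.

100.7

Drift-corrected reading = 978572.72 − (-0.207) = 978572.927 mGal
Free-air correction = 0.3086 × 2283.1 = 704.56 mGal
Free-air anomaly = 978572.927 − 978967.10 + (704.56) = 310.387 mGal
Bouguer slab correction = 0.04193 × 2.24 × 2283.1 = 214.44 mGal
Simple Bouguer anomaly = 310.387 − (214.44) = 95.947 mGal
Complete Bouguer anomaly = 95.947 + 4.74 = 100.687 mGal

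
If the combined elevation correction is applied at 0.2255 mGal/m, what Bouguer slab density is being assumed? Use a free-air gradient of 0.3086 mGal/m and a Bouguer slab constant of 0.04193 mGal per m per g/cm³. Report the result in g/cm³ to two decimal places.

0.2255 = 0.3086 − 0.04193 × ρ
ρ = (0.3086 − 0.2255) / 0.04193 = 1.98 g/cm³

1.98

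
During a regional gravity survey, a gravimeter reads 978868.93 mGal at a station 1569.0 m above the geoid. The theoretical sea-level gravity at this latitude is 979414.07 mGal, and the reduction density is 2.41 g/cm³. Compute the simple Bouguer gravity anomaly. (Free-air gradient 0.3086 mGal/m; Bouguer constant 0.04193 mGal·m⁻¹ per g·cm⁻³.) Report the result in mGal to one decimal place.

Free-air correction = 0.3086 × 1569.0 = 484.19 mGal
Free-air anomaly = 978868.93 − 979414.07 + (484.19) = -60.95 mGal
Bouguer slab correction = 0.04193 × 2.41 × 1569.0 = 158.55 mGal
Simple Bouguer anomaly = -60.95 − (158.55) = -219.50 mGal

-219.5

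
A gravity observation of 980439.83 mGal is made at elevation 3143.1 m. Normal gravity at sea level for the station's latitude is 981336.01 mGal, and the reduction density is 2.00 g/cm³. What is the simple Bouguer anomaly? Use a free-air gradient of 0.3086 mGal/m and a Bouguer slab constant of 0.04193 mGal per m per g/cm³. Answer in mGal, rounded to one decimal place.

Free-air correction = 0.3086 × 3143.1 = 969.96 mGal
Free-air anomaly = 980439.83 − 981336.01 + (969.96) = 73.78 mGal
Bouguer slab correction = 0.04193 × 2.00 × 3143.1 = 263.58 mGal
Simple Bouguer anomaly = 73.78 − (263.58) = -189.80 mGal

-189.8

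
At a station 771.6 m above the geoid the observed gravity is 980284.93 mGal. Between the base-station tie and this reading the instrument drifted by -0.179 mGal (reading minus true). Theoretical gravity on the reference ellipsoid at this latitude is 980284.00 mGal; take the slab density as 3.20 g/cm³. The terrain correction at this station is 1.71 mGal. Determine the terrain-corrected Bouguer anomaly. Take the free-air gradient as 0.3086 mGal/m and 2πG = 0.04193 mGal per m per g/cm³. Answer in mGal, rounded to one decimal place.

137.4

Drift-corrected reading = 980284.93 − (-0.179) = 980285.109 mGal
Free-air correction = 0.3086 × 771.6 = 238.12 mGal
Free-air anomaly = 980285.109 − 980284.00 + (238.12) = 239.229 mGal
Bouguer slab correction = 0.04193 × 3.20 × 771.6 = 103.53 mGal
Simple Bouguer anomaly = 239.229 − (103.53) = 135.699 mGal
Complete Bouguer anomaly = 135.699 + 1.71 = 137.409 mGal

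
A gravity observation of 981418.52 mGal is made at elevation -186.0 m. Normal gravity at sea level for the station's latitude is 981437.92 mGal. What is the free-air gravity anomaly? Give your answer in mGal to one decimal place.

-76.8

Free-air correction = 0.3086 × -186.0 = -57.40 mGal
Free-air anomaly = 981418.52 − 981437.92 + (-57.40) = -76.80 mGal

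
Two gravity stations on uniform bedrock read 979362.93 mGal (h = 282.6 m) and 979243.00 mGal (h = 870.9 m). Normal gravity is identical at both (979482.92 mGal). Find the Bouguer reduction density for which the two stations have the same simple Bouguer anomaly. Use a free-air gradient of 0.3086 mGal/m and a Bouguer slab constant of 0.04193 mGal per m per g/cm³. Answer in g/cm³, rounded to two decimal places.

2.50

Δg_obs = 979243.00 − 979362.93 = -119.93 mGal over Δh = 870.9 − 282.6 = 588.3 m
Equal Bouguer anomalies ⇒ Δg_obs + (0.3086 − 0.04193ρ)·Δh = 0
0.3086 − 0.04193ρ = −Δg_obs/Δh = 0.20386
ρ = (0.3086 − 0.20386) / 0.04193 = 2.50 g/cm³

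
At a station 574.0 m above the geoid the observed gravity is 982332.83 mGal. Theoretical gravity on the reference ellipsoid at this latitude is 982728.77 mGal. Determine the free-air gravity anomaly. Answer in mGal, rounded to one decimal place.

-218.8

Free-air correction = 0.3086 × 574.0 = 177.14 mGal
Free-air anomaly = 982332.83 − 982728.77 + (177.14) = -218.80 mGal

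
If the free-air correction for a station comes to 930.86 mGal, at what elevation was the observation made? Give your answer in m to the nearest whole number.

3016

h = 930.86 / 0.3086 = 3016.40 m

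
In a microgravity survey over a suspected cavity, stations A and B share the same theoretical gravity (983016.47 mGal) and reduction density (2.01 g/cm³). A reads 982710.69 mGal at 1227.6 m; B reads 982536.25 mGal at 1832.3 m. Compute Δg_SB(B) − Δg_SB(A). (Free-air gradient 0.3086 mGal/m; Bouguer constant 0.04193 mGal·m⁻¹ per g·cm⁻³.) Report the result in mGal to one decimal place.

-38.8

Δg_SB(A) = 982710.69 − 983016.47 + 0.3086×1227.6 − 0.04193×2.01×1227.6 = -30.40 mGal
Δg_SB(B) = 982536.25 − 983016.47 + 0.3086×1832.3 − 0.04193×2.01×1832.3 = -69.20 mGal
Difference = -69.20 − (-30.40) = -38.80 mGal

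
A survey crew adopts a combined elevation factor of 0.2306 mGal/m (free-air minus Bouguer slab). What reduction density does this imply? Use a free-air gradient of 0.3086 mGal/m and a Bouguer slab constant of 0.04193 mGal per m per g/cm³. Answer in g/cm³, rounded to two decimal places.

0.2306 = 0.3086 − 0.04193 × ρ
ρ = (0.3086 − 0.2306) / 0.04193 = 1.86 g/cm³

1.86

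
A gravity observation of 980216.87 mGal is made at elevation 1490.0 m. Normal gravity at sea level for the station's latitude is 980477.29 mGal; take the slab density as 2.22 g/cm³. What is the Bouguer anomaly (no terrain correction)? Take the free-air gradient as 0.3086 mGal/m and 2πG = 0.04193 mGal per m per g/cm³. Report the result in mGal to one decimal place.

60.7

Free-air correction = 0.3086 × 1490.0 = 459.81 mGal
Free-air anomaly = 980216.87 − 980477.29 + (459.81) = 199.39 mGal
Bouguer slab correction = 0.04193 × 2.22 × 1490.0 = 138.70 mGal
Simple Bouguer anomaly = 199.39 − (138.70) = 60.69 mGal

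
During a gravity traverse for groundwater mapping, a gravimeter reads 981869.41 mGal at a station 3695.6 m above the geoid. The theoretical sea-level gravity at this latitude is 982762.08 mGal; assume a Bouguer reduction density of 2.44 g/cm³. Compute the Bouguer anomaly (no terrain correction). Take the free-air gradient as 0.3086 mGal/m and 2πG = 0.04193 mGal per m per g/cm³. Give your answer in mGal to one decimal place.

Free-air correction = 0.3086 × 3695.6 = 1140.46 mGal
Free-air anomaly = 981869.41 − 982762.08 + (1140.46) = 247.79 mGal
Bouguer slab correction = 0.04193 × 2.44 × 3695.6 = 378.09 mGal
Simple Bouguer anomaly = 247.79 − (378.09) = -130.30 mGal

-130.3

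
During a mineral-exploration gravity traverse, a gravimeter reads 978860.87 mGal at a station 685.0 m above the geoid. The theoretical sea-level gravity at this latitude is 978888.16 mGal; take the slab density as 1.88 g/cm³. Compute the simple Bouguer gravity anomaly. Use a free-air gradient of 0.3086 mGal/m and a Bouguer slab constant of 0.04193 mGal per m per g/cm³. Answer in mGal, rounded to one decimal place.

Free-air correction = 0.3086 × 685.0 = 211.39 mGal
Free-air anomaly = 978860.87 − 978888.16 + (211.39) = 184.10 mGal
Bouguer slab correction = 0.04193 × 1.88 × 685.0 = 54.00 mGal
Simple Bouguer anomaly = 184.10 − (54.00) = 130.10 mGal

130.1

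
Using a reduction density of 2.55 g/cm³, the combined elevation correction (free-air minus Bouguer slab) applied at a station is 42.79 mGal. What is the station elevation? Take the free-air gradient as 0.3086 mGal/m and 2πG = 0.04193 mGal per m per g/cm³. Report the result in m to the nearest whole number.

Combined gradient = 0.3086 − 0.04193 × 2.55 = 0.2016785 mGal/m
h = 42.79 / 0.2016785 = 212.17 m

212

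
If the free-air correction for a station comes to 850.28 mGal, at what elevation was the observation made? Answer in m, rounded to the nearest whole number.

h = 850.28 / 0.3086 = 2755.28 m

2755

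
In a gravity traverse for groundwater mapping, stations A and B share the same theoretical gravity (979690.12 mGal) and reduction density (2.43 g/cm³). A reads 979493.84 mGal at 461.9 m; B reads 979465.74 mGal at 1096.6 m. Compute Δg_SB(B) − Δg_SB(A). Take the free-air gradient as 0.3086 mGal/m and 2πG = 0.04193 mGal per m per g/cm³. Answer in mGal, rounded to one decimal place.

103.1

Δg_SB(A) = 979493.84 − 979690.12 + 0.3086×461.9 − 0.04193×2.43×461.9 = -100.80 mGal
Δg_SB(B) = 979465.74 − 979690.12 + 0.3086×1096.6 − 0.04193×2.43×1096.6 = 2.30 mGal
Difference = 2.30 − (-100.80) = 103.10 mGal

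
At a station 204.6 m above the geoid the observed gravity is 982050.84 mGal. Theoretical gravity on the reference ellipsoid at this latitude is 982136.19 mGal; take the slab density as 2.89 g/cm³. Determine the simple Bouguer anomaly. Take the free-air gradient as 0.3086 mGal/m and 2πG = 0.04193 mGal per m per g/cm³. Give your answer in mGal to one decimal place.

-47.0

Free-air correction = 0.3086 × 204.6 = 63.14 mGal
Free-air anomaly = 982050.84 − 982136.19 + (63.14) = -22.21 mGal
Bouguer slab correction = 0.04193 × 2.89 × 204.6 = 24.79 mGal
Simple Bouguer anomaly = -22.21 − (24.79) = -47.00 mGal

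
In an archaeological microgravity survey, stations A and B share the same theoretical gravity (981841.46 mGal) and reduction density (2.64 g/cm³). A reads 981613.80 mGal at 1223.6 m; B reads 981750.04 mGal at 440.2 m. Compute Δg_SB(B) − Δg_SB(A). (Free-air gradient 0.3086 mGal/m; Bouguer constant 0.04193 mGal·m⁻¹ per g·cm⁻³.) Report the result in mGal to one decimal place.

-18.8

Δg_SB(A) = 981613.80 − 981841.46 + 0.3086×1223.6 − 0.04193×2.64×1223.6 = 14.50 mGal
Δg_SB(B) = 981750.04 − 981841.46 + 0.3086×440.2 − 0.04193×2.64×440.2 = -4.30 mGal
Difference = -4.30 − (14.50) = -18.80 mGal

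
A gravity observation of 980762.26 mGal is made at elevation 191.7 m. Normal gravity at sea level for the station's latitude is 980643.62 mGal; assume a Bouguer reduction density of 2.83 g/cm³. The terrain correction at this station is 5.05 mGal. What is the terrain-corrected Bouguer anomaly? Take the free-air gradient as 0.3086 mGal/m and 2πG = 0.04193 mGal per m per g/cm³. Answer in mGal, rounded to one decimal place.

160.1

Free-air correction = 0.3086 × 191.7 = 59.16 mGal
Free-air anomaly = 980762.26 − 980643.62 + (59.16) = 177.80 mGal
Bouguer slab correction = 0.04193 × 2.83 × 191.7 = 22.75 mGal
Simple Bouguer anomaly = 177.80 − (22.75) = 155.05 mGal
Complete Bouguer anomaly = 155.05 + 5.05 = 160.10 mGal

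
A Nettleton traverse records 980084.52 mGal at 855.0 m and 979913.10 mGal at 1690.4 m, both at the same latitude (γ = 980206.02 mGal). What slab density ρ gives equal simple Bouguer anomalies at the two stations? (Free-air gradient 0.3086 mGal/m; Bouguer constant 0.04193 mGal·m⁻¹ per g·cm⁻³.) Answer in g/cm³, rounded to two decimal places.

Δg_obs = 979913.10 − 980084.52 = -171.42 mGal over Δh = 1690.4 − 855.0 = 835.4 m
Equal Bouguer anomalies ⇒ Δg_obs + (0.3086 − 0.04193ρ)·Δh = 0
0.3086 − 0.04193ρ = −Δg_obs/Δh = 0.20520
ρ = (0.3086 − 0.20520) / 0.04193 = 2.47 g/cm³

2.47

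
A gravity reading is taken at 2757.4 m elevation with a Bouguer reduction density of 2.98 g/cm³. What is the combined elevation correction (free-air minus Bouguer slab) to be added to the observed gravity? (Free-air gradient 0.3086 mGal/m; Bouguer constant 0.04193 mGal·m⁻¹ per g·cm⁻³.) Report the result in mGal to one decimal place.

Combined gradient = 0.3086 − 0.04193 × 2.98 = 0.1836486 mGal/m
Combined elevation correction = 0.1836486 × 2757.4 = 506.4 mGal

506.4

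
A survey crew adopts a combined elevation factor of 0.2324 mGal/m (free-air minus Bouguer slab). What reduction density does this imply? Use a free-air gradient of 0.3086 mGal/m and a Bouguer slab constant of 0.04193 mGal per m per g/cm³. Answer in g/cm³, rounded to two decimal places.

1.82

0.2324 = 0.3086 − 0.04193 × ρ
ρ = (0.3086 − 0.2324) / 0.04193 = 1.82 g/cm³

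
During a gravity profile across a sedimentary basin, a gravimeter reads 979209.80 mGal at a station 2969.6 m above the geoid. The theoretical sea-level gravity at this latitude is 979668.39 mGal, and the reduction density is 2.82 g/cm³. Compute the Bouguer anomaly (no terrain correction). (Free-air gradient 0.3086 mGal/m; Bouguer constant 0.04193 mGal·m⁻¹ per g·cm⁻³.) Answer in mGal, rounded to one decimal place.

106.7

Free-air correction = 0.3086 × 2969.6 = 916.42 mGal
Free-air anomaly = 979209.80 − 979668.39 + (916.42) = 457.83 mGal
Bouguer slab correction = 0.04193 × 2.82 × 2969.6 = 351.13 mGal
Simple Bouguer anomaly = 457.83 − (351.13) = 106.70 mGal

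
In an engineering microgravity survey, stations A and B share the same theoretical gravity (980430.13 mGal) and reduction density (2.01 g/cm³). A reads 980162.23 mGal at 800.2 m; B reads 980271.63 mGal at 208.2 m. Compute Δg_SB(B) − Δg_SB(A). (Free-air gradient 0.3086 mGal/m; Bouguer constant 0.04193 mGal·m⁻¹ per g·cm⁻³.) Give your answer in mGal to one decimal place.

-23.4

Δg_SB(A) = 980162.23 − 980430.13 + 0.3086×800.2 − 0.04193×2.01×800.2 = -88.40 mGal
Δg_SB(B) = 980271.63 − 980430.13 + 0.3086×208.2 − 0.04193×2.01×208.2 = -111.80 mGal
Difference = -111.80 − (-88.40) = -23.40 mGal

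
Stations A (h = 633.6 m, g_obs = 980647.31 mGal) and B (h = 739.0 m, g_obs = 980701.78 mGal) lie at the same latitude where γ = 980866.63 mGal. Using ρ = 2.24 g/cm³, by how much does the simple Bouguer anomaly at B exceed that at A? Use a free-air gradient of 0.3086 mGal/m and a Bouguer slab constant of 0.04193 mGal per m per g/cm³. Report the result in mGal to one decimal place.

77.1

Δg_SB(A) = 980647.31 − 980866.63 + 0.3086×633.6 − 0.04193×2.24×633.6 = -83.30 mGal
Δg_SB(B) = 980701.78 − 980866.63 + 0.3086×739.0 − 0.04193×2.24×739.0 = -6.20 mGal
Difference = -6.20 − (-83.30) = 77.10 mGal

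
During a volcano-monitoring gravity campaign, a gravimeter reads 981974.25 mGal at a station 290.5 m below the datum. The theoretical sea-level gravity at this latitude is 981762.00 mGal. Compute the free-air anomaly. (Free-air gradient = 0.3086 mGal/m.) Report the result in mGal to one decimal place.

Free-air correction = 0.3086 × -290.5 = -89.65 mGal
Free-air anomaly = 981974.25 − 981762.00 + (-89.65) = 122.60 mGal

122.6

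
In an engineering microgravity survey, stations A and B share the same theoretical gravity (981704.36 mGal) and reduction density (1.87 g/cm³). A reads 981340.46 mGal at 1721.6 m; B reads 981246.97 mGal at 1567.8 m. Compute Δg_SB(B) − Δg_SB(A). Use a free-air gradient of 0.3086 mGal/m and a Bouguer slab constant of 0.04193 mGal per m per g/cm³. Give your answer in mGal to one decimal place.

Δg_SB(A) = 981340.46 − 981704.36 + 0.3086×1721.6 − 0.04193×1.87×1721.6 = 32.40 mGal
Δg_SB(B) = 981246.97 − 981704.36 + 0.3086×1567.8 − 0.04193×1.87×1567.8 = -96.50 mGal
Difference = -96.50 − (32.40) = -128.90 mGal

-128.9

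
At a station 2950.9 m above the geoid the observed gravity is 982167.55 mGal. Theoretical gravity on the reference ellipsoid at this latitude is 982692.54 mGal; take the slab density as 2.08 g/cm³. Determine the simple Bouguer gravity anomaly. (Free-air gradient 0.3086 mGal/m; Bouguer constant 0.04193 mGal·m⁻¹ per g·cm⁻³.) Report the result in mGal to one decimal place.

Free-air correction = 0.3086 × 2950.9 = 910.65 mGal
Free-air anomaly = 982167.55 − 982692.54 + (910.65) = 385.66 mGal
Bouguer slab correction = 0.04193 × 2.08 × 2950.9 = 257.36 mGal
Simple Bouguer anomaly = 385.66 − (257.36) = 128.30 mGal

128.3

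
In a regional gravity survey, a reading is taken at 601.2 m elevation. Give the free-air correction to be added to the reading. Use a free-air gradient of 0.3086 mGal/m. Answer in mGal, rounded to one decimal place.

Free-air correction = 0.3086 × 601.2 = 185.5 mGal

185.5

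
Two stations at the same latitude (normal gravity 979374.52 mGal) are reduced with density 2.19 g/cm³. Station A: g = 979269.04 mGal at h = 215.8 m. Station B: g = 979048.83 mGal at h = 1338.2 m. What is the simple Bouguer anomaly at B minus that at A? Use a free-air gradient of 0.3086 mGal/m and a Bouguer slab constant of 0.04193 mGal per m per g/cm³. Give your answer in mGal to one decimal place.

Δg_SB(A) = 979269.04 − 979374.52 + 0.3086×215.8 − 0.04193×2.19×215.8 = -58.70 mGal
Δg_SB(B) = 979048.83 − 979374.52 + 0.3086×1338.2 − 0.04193×2.19×1338.2 = -35.60 mGal
Difference = -35.60 − (-58.70) = 23.10 mGal

23.1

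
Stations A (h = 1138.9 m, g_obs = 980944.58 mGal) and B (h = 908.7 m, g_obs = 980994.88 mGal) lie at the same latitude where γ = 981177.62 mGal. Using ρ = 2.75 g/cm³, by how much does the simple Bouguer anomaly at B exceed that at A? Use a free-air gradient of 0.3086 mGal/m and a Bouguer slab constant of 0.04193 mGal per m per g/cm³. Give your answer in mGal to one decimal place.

5.8

Δg_SB(A) = 980944.58 − 981177.62 + 0.3086×1138.9 − 0.04193×2.75×1138.9 = -12.90 mGal
Δg_SB(B) = 980994.88 − 981177.62 + 0.3086×908.7 − 0.04193×2.75×908.7 = -7.10 mGal
Difference = -7.10 − (-12.90) = 5.80 mGal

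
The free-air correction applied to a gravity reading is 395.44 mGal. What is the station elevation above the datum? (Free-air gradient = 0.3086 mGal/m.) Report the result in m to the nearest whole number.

1281

h = 395.44 / 0.3086 = 1281.40 m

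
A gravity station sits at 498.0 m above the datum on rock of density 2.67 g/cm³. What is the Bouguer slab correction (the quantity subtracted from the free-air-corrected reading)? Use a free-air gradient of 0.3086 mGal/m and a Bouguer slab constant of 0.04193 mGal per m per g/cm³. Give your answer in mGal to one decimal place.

Bouguer slab correction = 0.04193 × 2.67 × 498.0 = 55.8 mGal

55.8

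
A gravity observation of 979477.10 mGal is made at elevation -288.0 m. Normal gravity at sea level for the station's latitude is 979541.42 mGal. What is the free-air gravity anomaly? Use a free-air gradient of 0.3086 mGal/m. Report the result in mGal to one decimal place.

Free-air correction = 0.3086 × -288.0 = -88.88 mGal
Free-air anomaly = 979477.10 − 979541.42 + (-88.88) = -153.20 mGal

-153.2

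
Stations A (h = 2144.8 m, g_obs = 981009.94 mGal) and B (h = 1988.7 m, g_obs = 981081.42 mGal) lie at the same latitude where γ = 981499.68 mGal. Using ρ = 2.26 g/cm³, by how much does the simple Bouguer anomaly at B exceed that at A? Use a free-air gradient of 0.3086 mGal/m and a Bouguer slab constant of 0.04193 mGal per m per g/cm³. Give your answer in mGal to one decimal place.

38.1

Δg_SB(A) = 981009.94 − 981499.68 + 0.3086×2144.8 − 0.04193×2.26×2144.8 = -31.10 mGal
Δg_SB(B) = 981081.42 − 981499.68 + 0.3086×1988.7 − 0.04193×2.26×1988.7 = 7.00 mGal
Difference = 7.00 − (-31.10) = 38.10 mGal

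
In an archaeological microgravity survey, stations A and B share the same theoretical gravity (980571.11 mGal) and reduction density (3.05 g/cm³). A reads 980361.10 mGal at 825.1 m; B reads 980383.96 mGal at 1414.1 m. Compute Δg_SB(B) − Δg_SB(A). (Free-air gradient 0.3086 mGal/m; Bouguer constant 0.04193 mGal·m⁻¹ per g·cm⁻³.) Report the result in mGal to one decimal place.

Δg_SB(A) = 980361.10 − 980571.11 + 0.3086×825.1 − 0.04193×3.05×825.1 = -60.90 mGal
Δg_SB(B) = 980383.96 − 980571.11 + 0.3086×1414.1 − 0.04193×3.05×1414.1 = 68.40 mGal
Difference = 68.40 − (-60.90) = 129.30 mGal

129.3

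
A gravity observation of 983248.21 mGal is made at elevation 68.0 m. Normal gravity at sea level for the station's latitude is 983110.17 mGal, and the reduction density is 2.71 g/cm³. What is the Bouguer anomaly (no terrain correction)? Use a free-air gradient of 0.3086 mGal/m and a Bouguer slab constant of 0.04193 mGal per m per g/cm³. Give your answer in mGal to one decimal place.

Free-air correction = 0.3086 × 68.0 = 20.98 mGal
Free-air anomaly = 983248.21 − 983110.17 + (20.98) = 159.02 mGal
Bouguer slab correction = 0.04193 × 2.71 × 68.0 = 7.73 mGal
Simple Bouguer anomaly = 159.02 − (7.73) = 151.29 mGal

151.3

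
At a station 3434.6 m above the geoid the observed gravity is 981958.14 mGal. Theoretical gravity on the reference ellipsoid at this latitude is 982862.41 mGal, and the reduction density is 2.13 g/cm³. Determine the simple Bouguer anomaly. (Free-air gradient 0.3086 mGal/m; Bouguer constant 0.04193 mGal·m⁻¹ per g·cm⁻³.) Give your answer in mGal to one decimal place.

Free-air correction = 0.3086 × 3434.6 = 1059.92 mGal
Free-air anomaly = 981958.14 − 982862.41 + (1059.92) = 155.65 mGal
Bouguer slab correction = 0.04193 × 2.13 × 3434.6 = 306.75 mGal
Simple Bouguer anomaly = 155.65 − (306.75) = -151.10 mGal

-151.1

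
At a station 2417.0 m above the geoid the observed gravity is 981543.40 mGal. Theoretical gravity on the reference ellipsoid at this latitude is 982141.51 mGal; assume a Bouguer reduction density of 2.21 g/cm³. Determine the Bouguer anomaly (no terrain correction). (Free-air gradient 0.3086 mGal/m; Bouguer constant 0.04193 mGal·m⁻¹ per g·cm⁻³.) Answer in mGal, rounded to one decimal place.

Free-air correction = 0.3086 × 2417.0 = 745.89 mGal
Free-air anomaly = 981543.40 − 982141.51 + (745.89) = 147.78 mGal
Bouguer slab correction = 0.04193 × 2.21 × 2417.0 = 223.97 mGal
Simple Bouguer anomaly = 147.78 − (223.97) = -76.19 mGal

-76.2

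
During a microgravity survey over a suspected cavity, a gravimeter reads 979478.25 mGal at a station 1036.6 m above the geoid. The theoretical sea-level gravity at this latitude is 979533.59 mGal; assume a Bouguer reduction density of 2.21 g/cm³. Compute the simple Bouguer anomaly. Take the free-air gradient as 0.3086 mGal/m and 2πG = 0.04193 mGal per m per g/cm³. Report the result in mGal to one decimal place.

168.5

Free-air correction = 0.3086 × 1036.6 = 319.89 mGal
Free-air anomaly = 979478.25 − 979533.59 + (319.89) = 264.55 mGal
Bouguer slab correction = 0.04193 × 2.21 × 1036.6 = 96.06 mGal
Simple Bouguer anomaly = 264.55 − (96.06) = 168.49 mGal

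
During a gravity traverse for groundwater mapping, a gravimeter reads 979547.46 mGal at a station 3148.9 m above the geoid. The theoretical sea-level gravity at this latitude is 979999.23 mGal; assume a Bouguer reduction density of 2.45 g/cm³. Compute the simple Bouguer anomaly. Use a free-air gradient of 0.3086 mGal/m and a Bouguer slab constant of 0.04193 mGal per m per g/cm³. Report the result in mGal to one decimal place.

196.5

Free-air correction = 0.3086 × 3148.9 = 971.75 mGal
Free-air anomaly = 979547.46 − 979999.23 + (971.75) = 519.98 mGal
Bouguer slab correction = 0.04193 × 2.45 × 3148.9 = 323.48 mGal
Simple Bouguer anomaly = 519.98 − (323.48) = 196.50 mGal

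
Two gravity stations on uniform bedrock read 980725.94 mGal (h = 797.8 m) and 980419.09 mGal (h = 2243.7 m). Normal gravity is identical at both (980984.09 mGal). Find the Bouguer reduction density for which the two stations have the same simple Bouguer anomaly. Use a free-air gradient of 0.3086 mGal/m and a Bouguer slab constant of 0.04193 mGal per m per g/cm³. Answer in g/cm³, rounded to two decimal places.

2.30

Δg_obs = 980419.09 − 980725.94 = -306.85 mGal over Δh = 2243.7 − 797.8 = 1445.9 m
Equal Bouguer anomalies ⇒ Δg_obs + (0.3086 − 0.04193ρ)·Δh = 0
0.3086 − 0.04193ρ = −Δg_obs/Δh = 0.21222
ρ = (0.3086 − 0.21222) / 0.04193 = 2.30 g/cm³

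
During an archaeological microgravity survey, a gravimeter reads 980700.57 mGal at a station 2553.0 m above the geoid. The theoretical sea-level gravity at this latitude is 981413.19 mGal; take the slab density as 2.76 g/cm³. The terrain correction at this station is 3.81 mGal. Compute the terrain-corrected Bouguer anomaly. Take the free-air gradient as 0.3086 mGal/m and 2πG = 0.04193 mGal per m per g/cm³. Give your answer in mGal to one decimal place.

-216.4

Free-air correction = 0.3086 × 2553.0 = 787.86 mGal
Free-air anomaly = 980700.57 − 981413.19 + (787.86) = 75.24 mGal
Bouguer slab correction = 0.04193 × 2.76 × 2553.0 = 295.45 mGal
Simple Bouguer anomaly = 75.24 − (295.45) = -220.21 mGal
Complete Bouguer anomaly = -220.21 + 3.81 = -216.40 mGal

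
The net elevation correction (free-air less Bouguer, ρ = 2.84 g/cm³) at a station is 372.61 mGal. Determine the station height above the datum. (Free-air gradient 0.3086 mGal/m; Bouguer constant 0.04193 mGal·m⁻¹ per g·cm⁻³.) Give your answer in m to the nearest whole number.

Combined gradient = 0.3086 − 0.04193 × 2.84 = 0.1895188 mGal/m
h = 372.61 / 0.1895188 = 1966.08 m

1966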